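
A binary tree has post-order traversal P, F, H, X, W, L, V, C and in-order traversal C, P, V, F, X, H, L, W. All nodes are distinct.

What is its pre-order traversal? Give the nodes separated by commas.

C, V, P, L, X, F, H, W

The last element of post-order is the root; it splits in-order into left and right subtrees.
Root C: left subtree has 0 nodes { }, right has 7 {P, V, F, X, H, L, W}.
  Root V: left subtree has 1 node {P}, right has 5 {F, X, H, L, W}.
    Root L: left subtree has 3 nodes {F, X, H}, right has 1 {W}.
      Root X: left subtree has 1 node {F}, right has 1 {H}.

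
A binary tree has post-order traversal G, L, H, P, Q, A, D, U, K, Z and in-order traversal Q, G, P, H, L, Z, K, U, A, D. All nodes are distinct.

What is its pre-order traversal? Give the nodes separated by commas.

Z, Q, P, G, H, L, K, U, D, A

The last element of post-order is the root; it splits in-order into left and right subtrees.
Root Z: left subtree has 5 nodes {Q, G, P, H, L}, right has 4 {K, U, A, D}.
  Root Q: left subtree has 0 nodes { }, right has 4 {G, P, H, L}.
    Root P: left subtree has 1 node {G}, right has 2 {H, L}.
      Root H: left subtree has 0 nodes { }, right has 1 {L}.
  Root K: left subtree has 0 nodes { }, right has 3 {U, A, D}.
    Root U: left subtree has 0 nodes { }, right has 2 {A, D}.
      Root D: left subtree has 1 node {A}, right has 0 { }.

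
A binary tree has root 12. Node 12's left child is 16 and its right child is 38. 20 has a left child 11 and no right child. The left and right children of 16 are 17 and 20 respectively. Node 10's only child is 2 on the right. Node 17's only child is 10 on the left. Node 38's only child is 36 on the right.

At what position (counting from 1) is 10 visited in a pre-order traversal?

4

Pre-order visits the node, then its left subtree, then its right subtree.
Visit 12.
At 12: go left to 16.
  Visit 16.
  At 16: go left to 17.
    Visit 17.
    At 17: go left to 10.
      Visit 10.
      At 10: no left child.
      At 10: go right to 2.
        2 is a leaf — visit 2.
    At 17: no right child.
  At 16: go right to 20.
    Visit 20.
    At 20: go left to 11.
      11 is a leaf — visit 11.
    At 20: no right child.
At 12: go right to 38.
  Visit 38.
  At 38: no left child.
  At 38: go right to 36.
    36 is a leaf — visit 36.
Full pre-order sequence: 12, 16, 17, 10, 2, 20, 11, 38, 36.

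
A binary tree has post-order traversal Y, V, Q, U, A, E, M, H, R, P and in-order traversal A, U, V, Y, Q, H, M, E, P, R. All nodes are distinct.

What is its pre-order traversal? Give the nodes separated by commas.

P, H, A, U, Q, V, Y, M, E, R

The last element of post-order is the root; it splits in-order into left and right subtrees.
Root P: left subtree has 8 nodes {A, U, V, Y, Q, H, M, E}, right has 1 {R}.
  Root H: left subtree has 5 nodes {A, U, V, Y, Q}, right has 2 {M, E}.
    Root A: left subtree has 0 nodes { }, right has 4 {U, V, Y, Q}.
      Root U: left subtree has 0 nodes { }, right has 3 {V, Y, Q}.
        Root Q: left subtree has 2 nodes {V, Y}, right has 0 { }.
          Root V: left subtree has 0 nodes { }, right has 1 {Y}.
    Root M: left subtree has 0 nodes { }, right has 1 {E}.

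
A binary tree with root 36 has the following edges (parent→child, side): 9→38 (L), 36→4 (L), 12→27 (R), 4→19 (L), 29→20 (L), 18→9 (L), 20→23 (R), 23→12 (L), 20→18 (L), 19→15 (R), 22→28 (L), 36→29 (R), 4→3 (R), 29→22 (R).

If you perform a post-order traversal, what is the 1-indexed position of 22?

13

Post-order visits the left subtree, then the right subtree, then the node.
At 36: go left to 4.
  At 4: go left to 19.
    At 19: no left child.
    At 19: go right to 15.
      15 is a leaf — visit 15.
    Visit 19.
  At 4: go right to 3.
    3 is a leaf — visit 3.
  Visit 4.
At 36: go right to 29.
  At 29: go left to 20.
    At 20: go left to 18.
      At 18: go left to 9.
        At 9: go left to 38.
          38 is a leaf — visit 38.
        At 9: no right child.
        Visit 9.
      At 18: no right child.
      Visit 18.
    At 20: go right to 23.
      At 23: go left to 12.
        At 12: no left child.
        At 12: go right to 27.
          27 is a leaf — visit 27.
        Visit 12.
      At 23: no right child.
      Visit 23.
    Visit 20.
  At 29: go right to 22.
    At 22: go left to 28.
      28 is a leaf — visit 28.
    At 22: no right child.
    Visit 22.
  Visit 29.
Visit 36.
Full post-order sequence: 15, 19, 3, 4, 38, 9, 18, 27, 12, 23, 20, 28, 22, 29, 36.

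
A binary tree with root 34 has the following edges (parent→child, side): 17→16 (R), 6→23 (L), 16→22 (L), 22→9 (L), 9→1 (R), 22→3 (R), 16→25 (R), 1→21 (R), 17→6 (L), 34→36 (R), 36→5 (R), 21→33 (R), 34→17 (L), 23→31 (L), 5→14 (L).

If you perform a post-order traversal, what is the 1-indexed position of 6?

Post-order visits the left subtree, then the right subtree, then the node.
At 34: go left to 17.
  At 17: go left to 6.
    At 6: go left to 23.
      At 23: go left to 31.
        31 is a leaf — visit 31.
      At 23: no right child.
      Visit 23.
    At 6: no right child.
    Visit 6.
  At 17: go right to 16.
    At 16: go left to 22.
      At 22: go left to 9.
        At 9: no left child.
        At 9: go right to 1.
          At 1: no left child.
          At 1: go right to 21.
            At 21: no left child.
            At 21: go right to 33.
              33 is a leaf — visit 33.
            Visit 21.
          Visit 1.
        Visit 9.
      At 22: go right to 3.
        3 is a leaf — visit 3.
      Visit 22.
    At 16: go right to 25.
      25 is a leaf — visit 25.
    Visit 16.
  Visit 17.
At 34: go right to 36.
  At 36: no left child.
  At 36: go right to 5.
    At 5: go left to 14.
      14 is a leaf — visit 14.
    At 5: no right child.
    Visit 5.
  Visit 36.
Visit 34.
Full post-order sequence: 31, 23, 6, 33, 21, 1, 9, 3, 22, 25, 16, 17, 14, 5, 36, 34.

3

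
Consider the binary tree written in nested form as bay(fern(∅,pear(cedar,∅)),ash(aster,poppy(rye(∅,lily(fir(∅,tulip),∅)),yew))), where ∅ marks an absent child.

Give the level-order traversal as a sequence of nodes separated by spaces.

Level-order visits nodes level by level from the root, left to right within each level.
Level 0: bay
Level 1: fern, ash
Level 2: pear, aster, poppy
Level 3: cedar, rye, yew
Level 4: lily
Level 5: fir
Level 6: tulip

bay fern ash pear aster poppy cedar rye yew lily fir tulip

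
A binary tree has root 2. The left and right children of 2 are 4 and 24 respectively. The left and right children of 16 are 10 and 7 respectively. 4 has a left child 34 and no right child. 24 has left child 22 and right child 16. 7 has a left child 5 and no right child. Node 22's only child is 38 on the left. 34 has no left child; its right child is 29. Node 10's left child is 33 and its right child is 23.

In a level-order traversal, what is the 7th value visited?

Level-order visits nodes level by level from the root, left to right within each level.
Level 0: 2
Level 1: 4, 24
Level 2: 34, 22, 16
Level 3: 29, 38, 10, 7
Level 4: 33, 23, 5
Full level-order sequence: 2, 4, 24, 34, 22, 16, 29, 38, 10, 7, 33, 23, 5.

29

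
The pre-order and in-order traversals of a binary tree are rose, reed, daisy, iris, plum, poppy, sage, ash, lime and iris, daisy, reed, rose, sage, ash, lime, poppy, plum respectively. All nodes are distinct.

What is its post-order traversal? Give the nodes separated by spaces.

The first element of pre-order is the root; it splits in-order into left and right subtrees.
Root rose: left subtree has 3 nodes {iris, daisy, reed}, right has 5 {sage, ash, lime, poppy, plum}.
  Root reed: left subtree has 2 nodes {iris, daisy}, right has 0 { }.
    Root daisy: left subtree has 1 node {iris}, right has 0 { }.
  Root plum: left subtree has 4 nodes {sage, ash, lime, poppy}, right has 0 { }.
    Root poppy: left subtree has 3 nodes {sage, ash, lime}, right has 0 { }.
      Root sage: left subtree has 0 nodes { }, right has 2 {ash, lime}.
        Root ash: left subtree has 0 nodes { }, right has 1 {lime}.

iris daisy reed lime ash sage poppy plum rose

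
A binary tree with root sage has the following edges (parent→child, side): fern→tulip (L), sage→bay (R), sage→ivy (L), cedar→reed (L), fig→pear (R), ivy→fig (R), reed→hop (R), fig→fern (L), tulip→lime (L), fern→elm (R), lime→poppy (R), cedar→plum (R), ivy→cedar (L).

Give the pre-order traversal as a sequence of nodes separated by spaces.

Pre-order visits the node, then its left subtree, then its right subtree.
Visit sage.
At sage: go left to ivy.
  Visit ivy.
  At ivy: go left to cedar.
    Visit cedar.
    At cedar: go left to reed.
      Visit reed.
      At reed: no left child.
      At reed: go right to hop.
        hop is a leaf — visit hop.
    At cedar: go right to plum.
      plum is a leaf — visit plum.
  At ivy: go right to fig.
    Visit fig.
    At fig: go left to fern.
      Visit fern.
      At fern: go left to tulip.
        Visit tulip.
        At tulip: go left to lime.
          Visit lime.
          At lime: no left child.
          At lime: go right to poppy.
            poppy is a leaf — visit poppy.
        At tulip: no right child.
      At fern: go right to elm.
        elm is a leaf — visit elm.
    At fig: go right to pear.
      pear is a leaf — visit pear.
At sage: go right to bay.
  bay is a leaf — visit bay.

sage ivy cedar reed hop plum fig fern tulip lime poppy elm pear bay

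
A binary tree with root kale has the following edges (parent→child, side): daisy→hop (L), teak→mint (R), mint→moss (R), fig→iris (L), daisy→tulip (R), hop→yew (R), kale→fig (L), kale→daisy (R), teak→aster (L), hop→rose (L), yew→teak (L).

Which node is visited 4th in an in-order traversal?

In-order visits the left subtree, then the node, then the right subtree.
At kale: go left to fig.
  At fig: go left to iris.
    iris is a leaf — visit iris.
  Visit fig.
  At fig: no right child.
Visit kale.
At kale: go right to daisy.
  At daisy: go left to hop.
    At hop: go left to rose.
      rose is a leaf — visit rose.
    Visit hop.
    At hop: go right to yew.
      At yew: go left to teak.
        At teak: go left to aster.
          aster is a leaf — visit aster.
        Visit teak.
        At teak: go right to mint.
          At mint: no left child.
          Visit mint.
          At mint: go right to moss.
            moss is a leaf — visit moss.
      Visit yew.
      At yew: no right child.
  Visit daisy.
  At daisy: go right to tulip.
    tulip is a leaf — visit tulip.
Full in-order sequence: iris, fig, kale, rose, hop, aster, teak, mint, moss, yew, daisy, tulip.

rose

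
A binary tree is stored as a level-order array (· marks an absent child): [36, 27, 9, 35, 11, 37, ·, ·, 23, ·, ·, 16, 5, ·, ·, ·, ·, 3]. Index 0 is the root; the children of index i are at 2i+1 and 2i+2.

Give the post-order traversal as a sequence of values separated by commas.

Post-order visits the left subtree, then the right subtree, then the node.
At 36: go left to 27.
  At 27: go left to 35.
    At 35: no left child.
    At 35: go right to 23.
      At 23: go left to 3.
        3 is a leaf — visit 3.
      At 23: no right child.
      Visit 23.
    Visit 35.
  At 27: go right to 11.
    11 is a leaf — visit 11.
  Visit 27.
At 36: go right to 9.
  At 9: go left to 37.
    At 37: go left to 16.
      16 is a leaf — visit 16.
    At 37: go right to 5.
      5 is a leaf — visit 5.
    Visit 37.
  At 9: no right child.
  Visit 9.
Visit 36.

3, 23, 35, 11, 27, 16, 5, 37, 9, 36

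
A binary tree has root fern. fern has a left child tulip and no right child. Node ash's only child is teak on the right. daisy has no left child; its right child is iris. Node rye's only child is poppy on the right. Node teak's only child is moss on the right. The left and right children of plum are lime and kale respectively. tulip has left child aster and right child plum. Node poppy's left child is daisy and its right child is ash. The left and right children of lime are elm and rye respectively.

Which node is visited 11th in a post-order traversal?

kale

Post-order visits the left subtree, then the right subtree, then the node.
At fern: go left to tulip.
  At tulip: go left to aster.
    aster is a leaf — visit aster.
  At tulip: go right to plum.
    At plum: go left to lime.
      At lime: go left to elm.
        elm is a leaf — visit elm.
      At lime: go right to rye.
        At rye: no left child.
        At rye: go right to poppy.
          At poppy: go left to daisy.
            At daisy: no left child.
            At daisy: go right to iris.
              iris is a leaf — visit iris.
            Visit daisy.
          At poppy: go right to ash.
            At ash: no left child.
            At ash: go right to teak.
              At teak: no left child.
              At teak: go right to moss.
                moss is a leaf — visit moss.
              Visit teak.
            Visit ash.
          Visit poppy.
        Visit rye.
      Visit lime.
    At plum: go right to kale.
      kale is a leaf — visit kale.
    Visit plum.
  Visit tulip.
At fern: no right child.
Visit fern.
Full post-order sequence: aster, elm, iris, daisy, moss, teak, ash, poppy, rye, lime, kale, plum, tulip, fern.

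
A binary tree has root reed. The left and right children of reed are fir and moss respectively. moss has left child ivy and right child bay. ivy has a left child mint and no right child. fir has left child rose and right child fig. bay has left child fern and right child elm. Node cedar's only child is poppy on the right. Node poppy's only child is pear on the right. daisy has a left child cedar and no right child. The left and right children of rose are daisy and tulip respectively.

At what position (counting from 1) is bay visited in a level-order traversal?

Level-order visits nodes level by level from the root, left to right within each level.
Level 0: reed
Level 1: fir, moss
Level 2: rose, fig, ivy, bay
Level 3: daisy, tulip, mint, fern, elm
Level 4: cedar
Level 5: poppy
Level 6: pear
Full level-order sequence: reed, fir, moss, rose, fig, ivy, bay, daisy, tulip, mint, fern, elm, cedar, poppy, pear.

7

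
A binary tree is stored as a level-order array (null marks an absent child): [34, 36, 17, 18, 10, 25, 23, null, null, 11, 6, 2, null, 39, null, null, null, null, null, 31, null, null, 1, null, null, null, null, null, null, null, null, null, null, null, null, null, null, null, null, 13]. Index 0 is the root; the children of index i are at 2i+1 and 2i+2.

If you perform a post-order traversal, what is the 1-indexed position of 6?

6

Post-order visits the left subtree, then the right subtree, then the node.
At 34: go left to 36.
  At 36: go left to 18.
    18 is a leaf — visit 18.
  At 36: go right to 10.
    At 10: go left to 11.
      At 11: go left to 31.
        At 31: go left to 13.
          13 is a leaf — visit 13.
        At 31: no right child.
        Visit 31.
      At 11: no right child.
      Visit 11.
    At 10: go right to 6.
      At 6: no left child.
      At 6: go right to 1.
        1 is a leaf — visit 1.
      Visit 6.
    Visit 10.
  Visit 36.
At 34: go right to 17.
  At 17: go left to 25.
    At 25: go left to 2.
      2 is a leaf — visit 2.
    At 25: no right child.
    Visit 25.
  At 17: go right to 23.
    At 23: go left to 39.
      39 is a leaf — visit 39.
    At 23: no right child.
    Visit 23.
  Visit 17.
Visit 34.
Full post-order sequence: 18, 13, 31, 11, 1, 6, 10, 36, 2, 25, 39, 23, 17, 34.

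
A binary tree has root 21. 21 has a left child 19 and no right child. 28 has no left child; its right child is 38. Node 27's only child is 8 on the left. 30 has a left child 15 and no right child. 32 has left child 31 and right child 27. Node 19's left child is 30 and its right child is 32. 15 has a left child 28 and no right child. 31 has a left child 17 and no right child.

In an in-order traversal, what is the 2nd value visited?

In-order visits the left subtree, then the node, then the right subtree.
At 21: go left to 19.
  At 19: go left to 30.
    At 30: go left to 15.
      At 15: go left to 28.
        At 28: no left child.
        Visit 28.
        At 28: go right to 38.
          38 is a leaf — visit 38.
      Visit 15.
      At 15: no right child.
    Visit 30.
    At 30: no right child.
  Visit 19.
  At 19: go right to 32.
    At 32: go left to 31.
      At 31: go left to 17.
        17 is a leaf — visit 17.
      Visit 31.
      At 31: no right child.
    Visit 32.
    At 32: go right to 27.
      At 27: go left to 8.
        8 is a leaf — visit 8.
      Visit 27.
      At 27: no right child.
Visit 21.
At 21: no right child.
Full in-order sequence: 28, 38, 15, 30, 19, 17, 31, 32, 8, 27, 21.

38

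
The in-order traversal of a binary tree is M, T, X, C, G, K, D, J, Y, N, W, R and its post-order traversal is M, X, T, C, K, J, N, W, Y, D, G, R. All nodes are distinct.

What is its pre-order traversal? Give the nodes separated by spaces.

R G C T M X D K Y J W N

The last element of post-order is the root; it splits in-order into left and right subtrees.
Root R: left subtree has 11 nodes {M, T, X, C, G, K, D, J, Y, N, W}, right has 0 { }.
  Root G: left subtree has 4 nodes {M, T, X, C}, right has 6 {K, D, J, Y, N, W}.
    Root C: left subtree has 3 nodes {M, T, X}, right has 0 { }.
      Root T: left subtree has 1 node {M}, right has 1 {X}.
    Root D: left subtree has 1 node {K}, right has 4 {J, Y, N, W}.
      Root Y: left subtree has 1 node {J}, right has 2 {N, W}.
        Root W: left subtree has 1 node {N}, right has 0 { }.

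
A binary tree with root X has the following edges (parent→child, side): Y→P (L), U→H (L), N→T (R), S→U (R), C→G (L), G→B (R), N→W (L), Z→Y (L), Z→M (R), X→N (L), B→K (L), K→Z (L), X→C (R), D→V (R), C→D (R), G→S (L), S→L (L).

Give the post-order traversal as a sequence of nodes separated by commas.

Post-order visits the left subtree, then the right subtree, then the node.
At X: go left to N.
  At N: go left to W.
    W is a leaf — visit W.
  At N: go right to T.
    T is a leaf — visit T.
  Visit N.
At X: go right to C.
  At C: go left to G.
    At G: go left to S.
      At S: go left to L.
        L is a leaf — visit L.
      At S: go right to U.
        At U: go left to H.
          H is a leaf — visit H.
        At U: no right child.
        Visit U.
      Visit S.
    At G: go right to B.
      At B: go left to K.
        At K: go left to Z.
          At Z: go left to Y.
            At Y: go left to P.
              P is a leaf — visit P.
            At Y: no right child.
            Visit Y.
          At Z: go right to M.
            M is a leaf — visit M.
          Visit Z.
        At K: no right child.
        Visit K.
      At B: no right child.
      Visit B.
    Visit G.
  At C: go right to D.
    At D: no left child.
    At D: go right to V.
      V is a leaf — visit V.
    Visit D.
  Visit C.
Visit X.

W, T, N, L, H, U, S, P, Y, M, Z, K, B, G, V, D, C, X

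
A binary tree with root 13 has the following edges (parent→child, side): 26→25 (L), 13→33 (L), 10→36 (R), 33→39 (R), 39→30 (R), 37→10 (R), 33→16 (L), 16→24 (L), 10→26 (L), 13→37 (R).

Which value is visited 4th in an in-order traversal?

39

In-order visits the left subtree, then the node, then the right subtree.
At 13: go left to 33.
  At 33: go left to 16.
    At 16: go left to 24.
      24 is a leaf — visit 24.
    Visit 16.
    At 16: no right child.
  Visit 33.
  At 33: go right to 39.
    At 39: no left child.
    Visit 39.
    At 39: go right to 30.
      30 is a leaf — visit 30.
Visit 13.
At 13: go right to 37.
  At 37: no left child.
  Visit 37.
  At 37: go right to 10.
    At 10: go left to 26.
      At 26: go left to 25.
        25 is a leaf — visit 25.
      Visit 26.
      At 26: no right child.
    Visit 10.
    At 10: go right to 36.
      36 is a leaf — visit 36.
Full in-order sequence: 24, 16, 33, 39, 30, 13, 37, 25, 26, 10, 36.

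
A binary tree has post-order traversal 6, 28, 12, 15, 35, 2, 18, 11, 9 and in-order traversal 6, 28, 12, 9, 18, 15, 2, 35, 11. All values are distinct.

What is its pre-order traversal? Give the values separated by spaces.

The last element of post-order is the root; it splits in-order into left and right subtrees.
Root 9: left subtree has 3 nodes {6, 28, 12}, right has 5 {18, 15, 2, 35, 11}.
  Root 12: left subtree has 2 nodes {6, 28}, right has 0 { }.
    Root 28: left subtree has 1 node {6}, right has 0 { }.
  Root 11: left subtree has 4 nodes {18, 15, 2, 35}, right has 0 { }.
    Root 18: left subtree has 0 nodes { }, right has 3 {15, 2, 35}.
      Root 2: left subtree has 1 node {15}, right has 1 {35}.

9 12 28 6 11 18 2 15 35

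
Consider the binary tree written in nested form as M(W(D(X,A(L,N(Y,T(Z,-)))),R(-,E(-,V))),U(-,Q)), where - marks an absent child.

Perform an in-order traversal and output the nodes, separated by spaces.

X D L A Y N Z T W R E V M U Q

In-order visits the left subtree, then the node, then the right subtree.
At M: go left to W.
  At W: go left to D.
    At D: go left to X.
      X is a leaf — visit X.
    Visit D.
    At D: go right to A.
      At A: go left to L.
        L is a leaf — visit L.
      Visit A.
      At A: go right to N.
        At N: go left to Y.
          Y is a leaf — visit Y.
        Visit N.
        At N: go right to T.
          At T: go left to Z.
            Z is a leaf — visit Z.
          Visit T.
          At T: no right child.
  Visit W.
  At W: go right to R.
    At R: no left child.
    Visit R.
    At R: go right to E.
      At E: no left child.
      Visit E.
      At E: go right to V.
        V is a leaf — visit V.
Visit M.
At M: go right to U.
  At U: no left child.
  Visit U.
  At U: go right to Q.
    Q is a leaf — visit Q.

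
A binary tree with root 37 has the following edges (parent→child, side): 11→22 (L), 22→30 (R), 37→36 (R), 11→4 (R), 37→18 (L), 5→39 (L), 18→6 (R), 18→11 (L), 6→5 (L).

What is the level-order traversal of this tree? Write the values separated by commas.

Level-order visits nodes level by level from the root, left to right within each level.
Level 0: 37
Level 1: 18, 36
Level 2: 11, 6
Level 3: 22, 4, 5
Level 4: 30, 39

37, 18, 36, 11, 6, 22, 4, 5, 30, 39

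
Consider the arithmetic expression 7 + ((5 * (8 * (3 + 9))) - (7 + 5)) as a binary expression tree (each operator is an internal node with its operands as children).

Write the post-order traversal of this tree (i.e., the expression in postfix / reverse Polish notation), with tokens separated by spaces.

Post-order on an expression tree gives postfix notation: for each operator, emit left operand, right operand, then the operator.

7 5 8 3 9 + * * 7 5 + - +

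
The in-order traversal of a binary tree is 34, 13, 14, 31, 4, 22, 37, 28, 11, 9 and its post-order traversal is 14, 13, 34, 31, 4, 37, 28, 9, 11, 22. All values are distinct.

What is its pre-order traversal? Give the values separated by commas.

22, 4, 31, 34, 13, 14, 11, 28, 37, 9

The last element of post-order is the root; it splits in-order into left and right subtrees.
Root 22: left subtree has 5 nodes {34, 13, 14, 31, 4}, right has 4 {37, 28, 11, 9}.
  Root 4: left subtree has 4 nodes {34, 13, 14, 31}, right has 0 { }.
    Root 31: left subtree has 3 nodes {34, 13, 14}, right has 0 { }.
      Root 34: left subtree has 0 nodes { }, right has 2 {13, 14}.
        Root 13: left subtree has 0 nodes { }, right has 1 {14}.
  Root 11: left subtree has 2 nodes {37, 28}, right has 1 {9}.
    Root 28: left subtree has 1 node {37}, right has 0 { }.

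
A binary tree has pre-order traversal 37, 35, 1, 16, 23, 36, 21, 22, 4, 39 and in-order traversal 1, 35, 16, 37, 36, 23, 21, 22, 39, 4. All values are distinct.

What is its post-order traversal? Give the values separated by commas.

1, 16, 35, 36, 39, 4, 22, 21, 23, 37

The first element of pre-order is the root; it splits in-order into left and right subtrees.
Root 37: left subtree has 3 nodes {1, 35, 16}, right has 6 {36, 23, 21, 22, 39, 4}.
  Root 35: left subtree has 1 node {1}, right has 1 {16}.
  Root 23: left subtree has 1 node {36}, right has 4 {21, 22, 39, 4}.
    Root 21: left subtree has 0 nodes { }, right has 3 {22, 39, 4}.
      Root 22: left subtree has 0 nodes { }, right has 2 {39, 4}.
        Root 4: left subtree has 1 node {39}, right has 0 { }.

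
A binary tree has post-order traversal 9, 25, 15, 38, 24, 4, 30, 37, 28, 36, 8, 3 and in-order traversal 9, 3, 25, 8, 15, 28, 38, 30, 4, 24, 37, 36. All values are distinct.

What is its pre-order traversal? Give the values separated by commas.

3, 9, 8, 25, 36, 28, 15, 37, 30, 38, 4, 24

The last element of post-order is the root; it splits in-order into left and right subtrees.
Root 3: left subtree has 1 node {9}, right has 10 {25, 8, 15, 28, 38, 30, 4, 24, 37, 36}.
  Root 8: left subtree has 1 node {25}, right has 8 {15, 28, 38, 30, 4, 24, 37, 36}.
    Root 36: left subtree has 7 nodes {15, 28, 38, 30, 4, 24, 37}, right has 0 { }.
      Root 28: left subtree has 1 node {15}, right has 5 {38, 30, 4, 24, 37}.
        Root 37: left subtree has 4 nodes {38, 30, 4, 24}, right has 0 { }.
          Root 30: left subtree has 1 node {38}, right has 2 {4, 24}.
            Root 4: left subtree has 0 nodes { }, right has 1 {24}.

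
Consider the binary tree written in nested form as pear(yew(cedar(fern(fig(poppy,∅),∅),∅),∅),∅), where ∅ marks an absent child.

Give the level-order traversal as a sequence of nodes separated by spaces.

pear yew cedar fern fig poppy

Level-order visits nodes level by level from the root, left to right within each level.
Level 0: pear
Level 1: yew
Level 2: cedar
Level 3: fern
Level 4: fig
Level 5: poppy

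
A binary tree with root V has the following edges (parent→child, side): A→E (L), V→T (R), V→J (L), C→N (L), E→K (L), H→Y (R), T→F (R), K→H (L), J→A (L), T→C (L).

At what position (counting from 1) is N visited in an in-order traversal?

8

In-order visits the left subtree, then the node, then the right subtree.
At V: go left to J.
  At J: go left to A.
    At A: go left to E.
      At E: go left to K.
        At K: go left to H.
          At H: no left child.
          Visit H.
          At H: go right to Y.
            Y is a leaf — visit Y.
        Visit K.
        At K: no right child.
      Visit E.
      At E: no right child.
    Visit A.
    At A: no right child.
  Visit J.
  At J: no right child.
Visit V.
At V: go right to T.
  At T: go left to C.
    At C: go left to N.
      N is a leaf — visit N.
    Visit C.
    At C: no right child.
  Visit T.
  At T: go right to F.
    F is a leaf — visit F.
Full in-order sequence: H, Y, K, E, A, J, V, N, C, T, F.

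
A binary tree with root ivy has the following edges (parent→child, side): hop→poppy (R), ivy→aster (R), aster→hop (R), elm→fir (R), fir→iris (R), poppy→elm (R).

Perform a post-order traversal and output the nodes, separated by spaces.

iris fir elm poppy hop aster ivy

Post-order visits the left subtree, then the right subtree, then the node.
At ivy: no left child.
At ivy: go right to aster.
  At aster: no left child.
  At aster: go right to hop.
    At hop: no left child.
    At hop: go right to poppy.
      At poppy: no left child.
      At poppy: go right to elm.
        At elm: no left child.
        At elm: go right to fir.
          At fir: no left child.
          At fir: go right to iris.
            iris is a leaf — visit iris.
          Visit fir.
        Visit elm.
      Visit poppy.
    Visit hop.
  Visit aster.
Visit ivy.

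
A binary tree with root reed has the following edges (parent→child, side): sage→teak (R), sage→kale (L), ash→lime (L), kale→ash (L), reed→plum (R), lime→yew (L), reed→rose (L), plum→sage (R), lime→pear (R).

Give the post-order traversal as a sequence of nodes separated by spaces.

rose yew pear lime ash kale teak sage plum reed

Post-order visits the left subtree, then the right subtree, then the node.
At reed: go left to rose.
  rose is a leaf — visit rose.
At reed: go right to plum.
  At plum: no left child.
  At plum: go right to sage.
    At sage: go left to kale.
      At kale: go left to ash.
        At ash: go left to lime.
          At lime: go left to yew.
            yew is a leaf — visit yew.
          At lime: go right to pear.
            pear is a leaf — visit pear.
          Visit lime.
        At ash: no right child.
        Visit ash.
      At kale: no right child.
      Visit kale.
    At sage: go right to teak.
      teak is a leaf — visit teak.
    Visit sage.
  Visit plum.
Visit reed.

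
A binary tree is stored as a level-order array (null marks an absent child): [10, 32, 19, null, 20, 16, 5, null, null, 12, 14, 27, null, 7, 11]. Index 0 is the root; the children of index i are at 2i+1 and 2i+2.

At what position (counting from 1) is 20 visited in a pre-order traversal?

3

Pre-order visits the node, then its left subtree, then its right subtree.
Visit 10.
At 10: go left to 32.
  Visit 32.
  At 32: no left child.
  At 32: go right to 20.
    Visit 20.
    At 20: go left to 12.
      12 is a leaf — visit 12.
    At 20: go right to 14.
      14 is a leaf — visit 14.
At 10: go right to 19.
  Visit 19.
  At 19: go left to 16.
    Visit 16.
    At 16: go left to 27.
      27 is a leaf — visit 27.
    At 16: no right child.
  At 19: go right to 5.
    Visit 5.
    At 5: go left to 7.
      7 is a leaf — visit 7.
    At 5: go right to 11.
      11 is a leaf — visit 11.
Full pre-order sequence: 10, 32, 20, 12, 14, 19, 16, 27, 5, 7, 11.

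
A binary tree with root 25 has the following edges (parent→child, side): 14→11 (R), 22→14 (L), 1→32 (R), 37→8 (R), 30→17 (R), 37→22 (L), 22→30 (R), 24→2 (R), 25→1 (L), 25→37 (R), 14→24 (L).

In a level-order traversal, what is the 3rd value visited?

37

Level-order visits nodes level by level from the root, left to right within each level.
Level 0: 25
Level 1: 1, 37
Level 2: 32, 22, 8
Level 3: 14, 30
Level 4: 24, 11, 17
Level 5: 2
Full level-order sequence: 25, 1, 37, 32, 22, 8, 14, 30, 24, 11, 17, 2.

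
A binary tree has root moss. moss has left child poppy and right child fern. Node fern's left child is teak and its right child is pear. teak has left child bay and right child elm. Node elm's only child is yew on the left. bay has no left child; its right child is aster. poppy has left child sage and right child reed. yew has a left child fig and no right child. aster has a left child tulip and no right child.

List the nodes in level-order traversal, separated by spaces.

Level-order visits nodes level by level from the root, left to right within each level.
Level 0: moss
Level 1: poppy, fern
Level 2: sage, reed, teak, pear
Level 3: bay, elm
Level 4: aster, yew
Level 5: tulip, fig

moss poppy fern sage reed teak pear bay elm aster yew tulip fig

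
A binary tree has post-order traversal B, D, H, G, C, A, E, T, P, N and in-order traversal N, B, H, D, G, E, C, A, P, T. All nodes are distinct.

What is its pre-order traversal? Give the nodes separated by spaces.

The last element of post-order is the root; it splits in-order into left and right subtrees.
Root N: left subtree has 0 nodes { }, right has 9 {B, H, D, G, E, C, A, P, T}.
  Root P: left subtree has 7 nodes {B, H, D, G, E, C, A}, right has 1 {T}.
    Root E: left subtree has 4 nodes {B, H, D, G}, right has 2 {C, A}.
      Root G: left subtree has 3 nodes {B, H, D}, right has 0 { }.
        Root H: left subtree has 1 node {B}, right has 1 {D}.
      Root A: left subtree has 1 node {C}, right has 0 { }.

N P E G H B D A C T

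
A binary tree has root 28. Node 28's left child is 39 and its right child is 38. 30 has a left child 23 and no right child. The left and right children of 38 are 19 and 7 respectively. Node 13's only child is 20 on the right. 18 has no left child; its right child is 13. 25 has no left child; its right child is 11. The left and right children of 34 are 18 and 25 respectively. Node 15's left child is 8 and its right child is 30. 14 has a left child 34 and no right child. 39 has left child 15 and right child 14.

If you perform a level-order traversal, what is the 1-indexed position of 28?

Level-order visits nodes level by level from the root, left to right within each level.
Level 0: 28
Level 1: 39, 38
Level 2: 15, 14, 19, 7
Level 3: 8, 30, 34
Level 4: 23, 18, 25
Level 5: 13, 11
Level 6: 20
Full level-order sequence: 28, 39, 38, 15, 14, 19, 7, 8, 30, 34, 23, 18, 25, 13, 11, 20.

1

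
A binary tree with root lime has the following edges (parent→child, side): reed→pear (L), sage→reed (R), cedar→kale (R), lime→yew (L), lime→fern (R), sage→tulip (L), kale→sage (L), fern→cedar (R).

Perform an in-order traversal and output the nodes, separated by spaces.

In-order visits the left subtree, then the node, then the right subtree.
At lime: go left to yew.
  yew is a leaf — visit yew.
Visit lime.
At lime: go right to fern.
  At fern: no left child.
  Visit fern.
  At fern: go right to cedar.
    At cedar: no left child.
    Visit cedar.
    At cedar: go right to kale.
      At kale: go left to sage.
        At sage: go left to tulip.
          tulip is a leaf — visit tulip.
        Visit sage.
        At sage: go right to reed.
          At reed: go left to pear.
            pear is a leaf — visit pear.
          Visit reed.
          At reed: no right child.
      Visit kale.
      At kale: no right child.

yew lime fern cedar tulip sage pear reed kale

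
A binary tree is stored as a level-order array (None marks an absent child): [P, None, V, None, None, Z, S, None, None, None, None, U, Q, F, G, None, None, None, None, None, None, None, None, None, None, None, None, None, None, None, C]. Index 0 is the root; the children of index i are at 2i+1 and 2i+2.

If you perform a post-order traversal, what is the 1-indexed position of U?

1

Post-order visits the left subtree, then the right subtree, then the node.
At P: no left child.
At P: go right to V.
  At V: go left to Z.
    At Z: go left to U.
      U is a leaf — visit U.
    At Z: go right to Q.
      Q is a leaf — visit Q.
    Visit Z.
  At V: go right to S.
    At S: go left to F.
      F is a leaf — visit F.
    At S: go right to G.
      At G: no left child.
      At G: go right to C.
        C is a leaf — visit C.
      Visit G.
    Visit S.
  Visit V.
Visit P.
Full post-order sequence: U, Q, Z, F, C, G, S, V, P.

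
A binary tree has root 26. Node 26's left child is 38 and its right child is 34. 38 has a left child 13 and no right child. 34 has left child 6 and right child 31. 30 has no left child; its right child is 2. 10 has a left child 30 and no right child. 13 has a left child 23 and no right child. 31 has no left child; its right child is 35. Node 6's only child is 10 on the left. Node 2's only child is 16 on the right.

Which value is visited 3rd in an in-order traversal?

38

In-order visits the left subtree, then the node, then the right subtree.
At 26: go left to 38.
  At 38: go left to 13.
    At 13: go left to 23.
      23 is a leaf — visit 23.
    Visit 13.
    At 13: no right child.
  Visit 38.
  At 38: no right child.
Visit 26.
At 26: go right to 34.
  At 34: go left to 6.
    At 6: go left to 10.
      At 10: go left to 30.
        At 30: no left child.
        Visit 30.
        At 30: go right to 2.
          At 2: no left child.
          Visit 2.
          At 2: go right to 16.
            16 is a leaf — visit 16.
      Visit 10.
      At 10: no right child.
    Visit 6.
    At 6: no right child.
  Visit 34.
  At 34: go right to 31.
    At 31: no left child.
    Visit 31.
    At 31: go right to 35.
      35 is a leaf — visit 35.
Full in-order sequence: 23, 13, 38, 26, 30, 2, 16, 10, 6, 34, 31, 35.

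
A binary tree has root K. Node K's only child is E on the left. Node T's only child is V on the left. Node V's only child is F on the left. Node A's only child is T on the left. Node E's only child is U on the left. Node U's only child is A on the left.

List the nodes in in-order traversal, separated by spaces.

In-order visits the left subtree, then the node, then the right subtree.
At K: go left to E.
  At E: go left to U.
    At U: go left to A.
      At A: go left to T.
        At T: go left to V.
          At V: go left to F.
            F is a leaf — visit F.
          Visit V.
          At V: no right child.
        Visit T.
        At T: no right child.
      Visit A.
      At A: no right child.
    Visit U.
    At U: no right child.
  Visit E.
  At E: no right child.
Visit K.
At K: no right child.

F V T A U E K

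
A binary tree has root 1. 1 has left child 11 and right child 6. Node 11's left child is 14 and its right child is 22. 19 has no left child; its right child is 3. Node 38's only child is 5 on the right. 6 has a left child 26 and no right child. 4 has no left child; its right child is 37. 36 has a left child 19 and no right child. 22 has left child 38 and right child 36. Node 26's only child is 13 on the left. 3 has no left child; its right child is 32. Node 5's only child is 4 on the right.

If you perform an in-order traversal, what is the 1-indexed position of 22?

In-order visits the left subtree, then the node, then the right subtree.
At 1: go left to 11.
  At 11: go left to 14.
    14 is a leaf — visit 14.
  Visit 11.
  At 11: go right to 22.
    At 22: go left to 38.
      At 38: no left child.
      Visit 38.
      At 38: go right to 5.
        At 5: no left child.
        Visit 5.
        At 5: go right to 4.
          At 4: no left child.
          Visit 4.
          At 4: go right to 37.
            37 is a leaf — visit 37.
    Visit 22.
    At 22: go right to 36.
      At 36: go left to 19.
        At 19: no left child.
        Visit 19.
        At 19: go right to 3.
          At 3: no left child.
          Visit 3.
          At 3: go right to 32.
            32 is a leaf — visit 32.
      Visit 36.
      At 36: no right child.
Visit 1.
At 1: go right to 6.
  At 6: go left to 26.
    At 26: go left to 13.
      13 is a leaf — visit 13.
    Visit 26.
    At 26: no right child.
  Visit 6.
  At 6: no right child.
Full in-order sequence: 14, 11, 38, 5, 4, 37, 22, 19, 3, 32, 36, 1, 13, 26, 6.

7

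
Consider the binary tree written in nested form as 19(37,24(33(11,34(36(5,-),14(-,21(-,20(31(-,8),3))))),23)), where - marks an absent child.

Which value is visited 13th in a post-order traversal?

23

Post-order visits the left subtree, then the right subtree, then the node.
At 19: go left to 37.
  37 is a leaf — visit 37.
At 19: go right to 24.
  At 24: go left to 33.
    At 33: go left to 11.
      11 is a leaf — visit 11.
    At 33: go right to 34.
      At 34: go left to 36.
        At 36: go left to 5.
          5 is a leaf — visit 5.
        At 36: no right child.
        Visit 36.
      At 34: go right to 14.
        At 14: no left child.
        At 14: go right to 21.
          At 21: no left child.
          At 21: go right to 20.
            At 20: go left to 31.
              At 31: no left child.
              At 31: go right to 8.
                8 is a leaf — visit 8.
              Visit 31.
            At 20: go right to 3.
              3 is a leaf — visit 3.
            Visit 20.
          Visit 21.
        Visit 14.
      Visit 34.
    Visit 33.
  At 24: go right to 23.
    23 is a leaf — visit 23.
  Visit 24.
Visit 19.
Full post-order sequence: 37, 11, 5, 36, 8, 31, 3, 20, 21, 14, 34, 33, 23, 24, 19.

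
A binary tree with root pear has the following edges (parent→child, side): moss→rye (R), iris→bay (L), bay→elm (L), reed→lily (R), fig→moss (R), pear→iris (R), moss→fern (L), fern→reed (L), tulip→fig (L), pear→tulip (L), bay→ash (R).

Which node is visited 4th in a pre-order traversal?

moss

Pre-order visits the node, then its left subtree, then its right subtree.
Visit pear.
At pear: go left to tulip.
  Visit tulip.
  At tulip: go left to fig.
    Visit fig.
    At fig: no left child.
    At fig: go right to moss.
      Visit moss.
      At moss: go left to fern.
        Visit fern.
        At fern: go left to reed.
          Visit reed.
          At reed: no left child.
          At reed: go right to lily.
            lily is a leaf — visit lily.
        At fern: no right child.
      At moss: go right to rye.
        rye is a leaf — visit rye.
  At tulip: no right child.
At pear: go right to iris.
  Visit iris.
  At iris: go left to bay.
    Visit bay.
    At bay: go left to elm.
      elm is a leaf — visit elm.
    At bay: go right to ash.
      ash is a leaf — visit ash.
  At iris: no right child.
Full pre-order sequence: pear, tulip, fig, moss, fern, reed, lily, rye, iris, bay, elm, ash.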